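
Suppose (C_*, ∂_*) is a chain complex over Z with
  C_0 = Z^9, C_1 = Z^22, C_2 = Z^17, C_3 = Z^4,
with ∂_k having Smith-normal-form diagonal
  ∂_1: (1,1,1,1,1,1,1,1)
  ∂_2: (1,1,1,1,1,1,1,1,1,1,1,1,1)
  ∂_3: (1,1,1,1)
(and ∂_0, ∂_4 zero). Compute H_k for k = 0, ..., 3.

H_0 ≅ Z,  H_1 ≅ Z,  H_2 = 0,  H_3 = 0.

H_0: b_0 = 9 − 0 − 8 = 1; torsion from ∂_1 factors > 1: none. So H_0 ≅ Z.
H_1: b_1 = 22 − 8 − 13 = 1; torsion from ∂_2 factors > 1: none. So H_1 ≅ Z.
H_2: b_2 = 17 − 13 − 4 = 0; torsion from ∂_3 factors > 1: none. So H_2 ≅ 0.
H_3: b_3 = 4 − 4 − 0 = 0; torsion from ∂_4 factors > 1: none. So H_3 ≅ 0.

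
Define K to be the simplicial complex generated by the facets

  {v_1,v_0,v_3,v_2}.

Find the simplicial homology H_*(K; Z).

Fix the vertex order v_0 < v_1 < v_2 < v_3 and write every simplex with vertices in increasing order. Then dim K = 3 and the simplices of K are:

  0-simplices (4): [v_0], [v_1], [v_2], [v_3]
  1-simplices (6): [v_0,v_1], [v_0,v_2], [v_0,v_3], [v_1,v_2], [v_1,v_3], [v_2,v_3]
  2-simplices (4): [v_0,v_1,v_2], [v_0,v_1,v_3], [v_0,v_2,v_3], [v_1,v_2,v_3]
  3-simplices (1): [v_0,v_1,v_2,v_3]

giving chain groups C_0 ≅ Z^4, C_1 ≅ Z^6, C_2 ≅ Z^4, C_3 ≅ Z^1.

The boundary map ∂_1: C_1 → C_0 sends each edge [p,q] (with p < q) to q − p. For instance
  ∂[v_1,v_2] = [v_2] − [v_1].
The 4×6 boundary matrix has rank 3 and Smith normal form diag(1,1,1).

The boundary map ∂_2: C_2 → C_1 sends each 2-simplex [p,q,r] to [q,r] − [p,r] + [p,q]. For instance
  ∂[v_0,v_2,v_3] = [v_2,v_3] − [v_0,v_3] + [v_0,v_2],
  ∂[v_0,v_1,v_3] = [v_1,v_3] − [v_0,v_3] + [v_0,v_1].
The 6×4 boundary matrix has rank 3 and Smith normal form diag(1,1,1).

Boundary ∂_3: C_3 → C_2 sends each 3-simplex σ to the alternating sum Σ_i (−1)^i (σ with its i-th vertex removed). For instance
  ∂[v_0,v_1,v_2,v_3] = [v_1,v_2,v_3] − [v_0,v_2,v_3] + [v_0,v_1,v_3] − [v_0,v_1,v_2].
This gives a 4×1 integer matrix of rank 1; reducing to Smith normal form yields diagonal entries (1).

From H_k ≅ ker(∂_k) / im(∂_{k+1}) we obtain:

  H_0: rank C_0 − rank ∂_1 = 4 − 3 = 1, and the invariant factors of ∂_1 are all 1, so H_0 ≅ Z.
  H_1: rank ker ∂_1 − rank ∂_2 = (6 − 3) − 3 = 0, and the invariant factors of ∂_2 are all 1, so H_1 ≅ 0.
  H_2: rank ker ∂_2 − rank ∂_3 = (4 − 3) − 1 = 0, and the invariant factors of ∂_3 are all 1, so H_2 ≅ 0.
  H_3: rank ker ∂_3 − rank ∂_4 = (1 − 1) − 0 = 0, and there is no ∂_4, so H_3 ≅ 0.

As a check, the Euler characteristic is 4 − 6 + 4 − 1 = 1, which agrees with 1 − 0 + 0 − 0 = 1.

H_0 = Z,  H_1 = 0,  H_2 = 0,  H_3 = 0.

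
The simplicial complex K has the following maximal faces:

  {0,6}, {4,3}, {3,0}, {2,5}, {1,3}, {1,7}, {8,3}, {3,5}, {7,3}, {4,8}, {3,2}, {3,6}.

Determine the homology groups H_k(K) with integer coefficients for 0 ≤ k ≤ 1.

Order the vertices as 0 < 1 < 2 < 3 < 4 < 5 < 6 < 7 < 8. Listing each simplex with vertices in this order, K has dimension 1 with simplices:

  0-simplices (9): [0], [1], [2], [3], [4], [5], [6], [7], [8]
  1-simplices (12): [0,3], [0,6], [1,3], [1,7], [2,3], [2,5], [3,4], [3,5], [3,6], [3,7], [3,8], [4,8]

so the chain groups are C_0 ≅ Z^9, C_1 ≅ Z^12.

∂_1: C_1 → C_0 is given by ∂[p,q] = [q] − [p]. For instance
  ∂[2,5] = [5] − [2].
As a 9×12 matrix over Z this has rank 8, with invariant factors (1,1,1,1,1,1,1,1).

Now H_k = ker ∂_k / im ∂_{k+1}, so:

  H_0: rank C_0 − rank ∂_1 = 9 − 8 = 1, and the invariant factors of ∂_1 are all 1, so H_0 = Z.
  H_1: rank ker ∂_1 − rank ∂_2 = (12 − 8) − 0 = 4, and there is no ∂_2, so H_1 = Z^4.

H_0 ≅ Z,  H_1 ≅ Z^4.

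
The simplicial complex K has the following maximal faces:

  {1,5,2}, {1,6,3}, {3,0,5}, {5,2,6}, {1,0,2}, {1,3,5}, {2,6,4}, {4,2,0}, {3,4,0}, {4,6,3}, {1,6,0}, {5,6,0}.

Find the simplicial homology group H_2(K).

Take the total order 0 < 1 < 2 < 3 < 4 < 5 < 6 on the vertex set. Then K (dimension 2) consists of the simplices:

  0-simplices (7): [0], [1], [2], [3], [4], [5], [6]
  1-simplices (18): [0,1], [0,2], [0,3], [0,4], [0,5], [0,6], [1,2], [1,3], [1,5], [1,6], [2,4], [2,5], [2,6], [3,4], [3,5], [3,6], [4,6], [5,6]
  2-simplices (12): [0,1,2], [0,1,6], [0,2,4], [0,3,4], [0,3,5], [0,5,6], [1,2,5], [1,3,5], [1,3,6], [2,4,6], [2,5,6], [3,4,6]

giving chain groups C_0 ≅ Z^7, C_1 ≅ Z^18, C_2 ≅ Z^12.

Boundary ∂_1: C_1 → C_0 is given by ∂[p,q] = [q] − [p].
The 7×18 boundary matrix has rank 6 and Smith normal form diag(1,1,1,1,1,1).

∂_2: C_2 → C_1 maps a triangle to the signed sum of its edges. For instance
  ∂[1,2,5] = [2,5] − [1,5] + [1,2],
  ∂[0,2,4] = [2,4] − [0,4] + [0,2].
As a 18×12 matrix over Z this has rank 12, with invariant factors (1,1,1,1,1,1,1,1,1,1,1,2).

Reading off H_k = ker ∂_k / im ∂_{k+1}:

  H_2: rank ker ∂_2 − rank ∂_3 = (12 − 12) − 0 = 0, and there is no ∂_3, so H_2 ≅ 0.

H_2 = 0.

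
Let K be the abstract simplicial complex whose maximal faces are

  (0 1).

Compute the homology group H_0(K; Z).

Take the total order 0 < 1 on the vertex set. Then K (dimension 1) consists of the simplices:

  0-simplices (2): [0], [1]
  1-simplices (1): [0,1]

giving chain groups C_0 ≅ Z^2, C_1 ≅ Z^1.

∂_1: C_1 → C_0 maps an edge to its endpoints' difference, ∂[p,q] = q − p. For instance
  ∂[0,1] = [1] − [0].
This gives a 2×1 integer matrix of rank 1; reducing to Smith normal form yields diagonal entries (1).

From H_k ≅ ker(∂_k) / im(∂_{k+1}) we obtain:

  H_0: rank C_0 − rank ∂_1 = 2 − 1 = 1, and the invariant factors of ∂_1 are all 1, so H_0 = Z.

H_0 ≅ Z.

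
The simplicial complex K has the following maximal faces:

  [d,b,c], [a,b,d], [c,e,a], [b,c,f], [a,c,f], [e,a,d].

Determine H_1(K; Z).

H_1 = Z.

Fix the vertex order a < b < c < d < e < f and write every simplex with vertices in increasing order. Then dim K = 2 and the simplices of K are:

  0-simplices (6): a, b, c, d, e, f
  1-simplices (12): ab, ac, ad, ae, af, bc, bd, bf, cd, ce, cf, de
  2-simplices (6): abd, ace, acf, ade, bcd, bcf

so the chain groups are C_0 ≅ Z^6, C_1 ≅ Z^12, C_2 ≅ Z^6.

∂_1: C_1 → C_0 maps an edge to its endpoints' difference, ∂[p,q] = q − p. For instance
  ∂de = e − d.
The resulting 6×12 matrix has rank 5, and its Smith normal form has invariant factors (1,1,1,1,1).

Boundary ∂_2: C_2 → C_1 sends each 2-simplex [p,q,r] to [q,r] − [p,r] + [p,q]. For instance
  ∂bcf = cf − bf + bc,
  ∂abd = bd − ad + ab.
As a 12×6 matrix over Z this has rank 6, with invariant factors (1,1,1,1,1,1).

Reading off H_k = ker ∂_k / im ∂_{k+1}:

  H_1: rank ker ∂_1 − rank ∂_2 = (12 − 5) − 6 = 1, and the invariant factors of ∂_2 are all 1, so H_1 ≅ Z.

(K is a triangulation of the cylinder S^1 x I.)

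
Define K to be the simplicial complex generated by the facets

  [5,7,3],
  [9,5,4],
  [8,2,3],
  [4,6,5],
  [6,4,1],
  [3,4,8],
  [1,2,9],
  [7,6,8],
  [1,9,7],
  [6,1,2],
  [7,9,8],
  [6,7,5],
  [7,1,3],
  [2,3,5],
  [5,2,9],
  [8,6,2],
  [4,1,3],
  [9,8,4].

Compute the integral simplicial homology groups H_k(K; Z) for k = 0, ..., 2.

H_0 = Z,  H_1 = Z^2,  H_2 = Z.

Fix the vertex order 1 < 2 < 3 < 4 < 5 < 6 < 7 < 8 < 9 and write every simplex with vertices in increasing order. Then dim K = 2 and the simplices of K are:

  0-simplices (9): [1], [2], [3], [4], [5], [6], [7], [8], [9]
  1-simplices (27): (27 of them)
  2-simplices (18): [1,2,6], [1,2,9], [1,3,4], [1,3,7], [1,4,6], [1,7,9], [2,3,5], [2,3,8], [2,5,9], [2,6,8], [3,4,8], [3,5,7], [4,5,6], [4,5,9], [4,8,9], [5,6,7], [6,7,8], [7,8,9]

giving chain groups C_0 ≅ Z^9, C_1 ≅ Z^27, C_2 ≅ Z^18.

∂_1: C_1 → C_0 is given by ∂[p,q] = [q] − [p]. For instance
  ∂[5,9] = [9] − [5].
This gives a 9×27 integer matrix of rank 8; reducing to Smith normal form yields diagonal entries (1,1,1,1,1,1,1,1).

∂_2: C_2 → C_1 acts by ∂[p,q,r] = [q,r] − [p,r] + [p,q]. For instance
  ∂[3,4,8] = [4,8] − [3,8] + [3,4],
  ∂[2,3,8] = [3,8] − [2,8] + [2,3].
As a 27×18 matrix over Z this has rank 17, with invariant factors (1,1,1,1,1,1,1,1,1,1,1,1,1,1,1,1,1).

Now H_k = ker ∂_k / im ∂_{k+1}, so:

  H_0: rank C_0 − rank ∂_1 = 9 − 8 = 1, and the invariant factors of ∂_1 are all 1, so H_0 ≅ Z.
  H_1: rank ker ∂_1 − rank ∂_2 = (27 − 8) − 17 = 2, and the invariant factors of ∂_2 are all 1, so H_1 ≅ Z^2.
  H_2: rank ker ∂_2 − rank ∂_3 = (18 − 17) − 0 = 1, and there is no ∂_3, so H_2 ≅ Z.

As a check, the Euler characteristic is 9 − 27 + 18 = 0, which agrees with 1 − 2 + 1 = 0.
(K is a triangulation of the torus T^2.)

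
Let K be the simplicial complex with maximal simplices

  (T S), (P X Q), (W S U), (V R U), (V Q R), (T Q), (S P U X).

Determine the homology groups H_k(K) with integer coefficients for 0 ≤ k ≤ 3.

Take the total order P < Q < R < S < T < U < V < W < X on the vertex set. Then K (dimension 3) consists of the simplices:

  0-simplices (9): P, Q, R, S, T, U, V, W, X
  1-simplices (17): PQ, PS, PU, PX, QR, QT, QV, QX, RU, RV, ST, SU, SW, SX, UV, UW, UX
  2-simplices (8): PQX, PSU, PSX, PUX, QRV, RUV, SUW, SUX
  3-simplices (1): PSUX

giving chain groups C_0 ≅ Z^9, C_1 ≅ Z^17, C_2 ≅ Z^8, C_3 ≅ Z^1.

Boundary ∂_1: C_1 → C_0 is given by ∂[p,q] = [q] − [p].
This gives a 9×17 integer matrix of rank 8; reducing to Smith normal form yields diagonal entries (1,1,1,1,1,1,1,1).

Boundary ∂_2: C_2 → C_1 sends each 2-simplex [p,q,r] to [q,r] − [p,r] + [p,q]. For instance
  ∂RUV = UV − RV + RU,
  ∂PUX = UX − PX + PU.
The resulting 17×8 matrix has rank 7, and its Smith normal form has invariant factors (1,1,1,1,1,1,1).

The boundary map ∂_3: C_3 → C_2 sends each 3-simplex σ to the alternating sum Σ_i (−1)^i (σ with its i-th vertex removed). For instance
  ∂PSUX = SUX − PUX + PSX − PSU.
This gives a 8×1 integer matrix of rank 1; reducing to Smith normal form yields diagonal entries (1).

Now H_k = ker ∂_k / im ∂_{k+1}, so:

  H_0: rank C_0 − rank ∂_1 = 9 − 8 = 1, and the invariant factors of ∂_1 are all 1, so H_0 ≅ Z.
  H_1: rank ker ∂_1 − rank ∂_2 = (17 − 8) − 7 = 2, and the invariant factors of ∂_2 are all 1, so H_1 ≅ Z^2.
  H_2: rank ker ∂_2 − rank ∂_3 = (8 − 7) − 1 = 0, and the invariant factors of ∂_3 are all 1, so H_2 ≅ 0.
  H_3: rank ker ∂_3 − rank ∂_4 = (1 − 1) − 0 = 0, and there is no ∂_4, so H_3 ≅ 0.

As a check, the Euler characteristic is 9 − 17 + 8 − 1 = -1, which agrees with 1 − 2 + 0 − 0 = -1.

H_0 = Z,  H_1 = Z^2,  H_2 = 0,  H_3 = 0.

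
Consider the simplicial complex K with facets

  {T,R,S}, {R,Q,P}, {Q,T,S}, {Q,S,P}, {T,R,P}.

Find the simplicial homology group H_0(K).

H_0 ≅ Z.

K has 5 vertices, 10 edges, 5 triangles.
rank ∂_0 = 0, rank ∂_1 = 4 ⇒ b_0 = 5 − 0 − 4 = 1; all invariant factors of ∂_1 are 1 so no torsion. So H_0 ≅ Z.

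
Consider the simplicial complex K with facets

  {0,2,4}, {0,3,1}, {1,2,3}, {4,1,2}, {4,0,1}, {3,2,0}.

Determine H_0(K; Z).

H_0 ≅ Z.

Order the vertices as 0 < 1 < 2 < 3 < 4. Listing each simplex with vertices in this order, K has dimension 2 with simplices:

  0-simplices (5): [0], [1], [2], [3], [4]
  1-simplices (9): [0,1], [0,2], [0,3], [0,4], [1,2], [1,3], [1,4], [2,3], [2,4]
  2-simplices (6): [0,1,3], [0,1,4], [0,2,3], [0,2,4], [1,2,3], [1,2,4]

giving chain groups C_0 ≅ Z^5, C_1 ≅ Z^9, C_2 ≅ Z^6.

Boundary ∂_1: C_1 → C_0 maps an edge to its endpoints' difference, ∂[p,q] = q − p. For instance
  ∂[0,4] = [4] − [0].
The resulting 5×9 matrix has rank 4, and its Smith normal form has invariant factors (1,1,1,1).

Boundary ∂_2: C_2 → C_1 acts by ∂[p,q,r] = [q,r] − [p,r] + [p,q]. For instance
  ∂[0,1,3] = [1,3] − [0,3] + [0,1],
  ∂[0,1,4] = [1,4] − [0,4] + [0,1].
The resulting 9×6 matrix has rank 5, and its Smith normal form has invariant factors (1,1,1,1,1).

Now H_k = ker ∂_k / im ∂_{k+1}, so:

  H_0: rank C_0 − rank ∂_1 = 5 − 4 = 1, and the invariant factors of ∂_1 are all 1, so H_0 ≅ Z.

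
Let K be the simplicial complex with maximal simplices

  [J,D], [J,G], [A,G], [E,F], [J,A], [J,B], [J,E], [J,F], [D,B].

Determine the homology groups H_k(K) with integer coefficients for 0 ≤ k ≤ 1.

H_0 = Z,  H_1 = Z^3.

We work with the vertex ordering A < B < D < E < F < G < J. The simplices of K, each written with vertices in increasing order, are:

  0-simplices (7): A, B, D, E, F, G, J
  1-simplices (9): AG, AJ, BD, BJ, DJ, EF, EJ, FJ, GJ

giving chain groups C_0 ≅ Z^7, C_1 ≅ Z^9.

The boundary map ∂_1: C_1 → C_0 is given by ∂[p,q] = [q] − [p].
This gives a 7×9 integer matrix of rank 6; reducing to Smith normal form yields diagonal entries (1,1,1,1,1,1).

Computing H_k = (kernel of ∂_k) / (image of ∂_{k+1}):

  H_0: rank C_0 − rank ∂_1 = 7 − 6 = 1, and the invariant factors of ∂_1 are all 1, so H_0 = Z.
  H_1: rank ker ∂_1 − rank ∂_2 = (9 − 6) − 0 = 3, and there is no ∂_2, so H_1 = Z^3.

(K is a triangulation of a wedge of 3 circles.)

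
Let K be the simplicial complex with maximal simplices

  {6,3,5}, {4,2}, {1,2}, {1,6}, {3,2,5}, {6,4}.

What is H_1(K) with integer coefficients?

Fix the vertex order 1 < 2 < 3 < 4 < 5 < 6 and write every simplex with vertices in increasing order. Then dim K = 2 and the simplices of K are:

  0-simplices (6): [1], [2], [3], [4], [5], [6]
  1-simplices (9): [1,2], [1,6], [2,3], [2,4], [2,5], [3,5], [3,6], [4,6], [5,6]
  2-simplices (2): [2,3,5], [3,5,6]

giving chain groups C_0 ≅ Z^6, C_1 ≅ Z^9, C_2 ≅ Z^2.

The boundary map ∂_1: C_1 → C_0 sends each edge [p,q] (with p < q) to q − p. For instance
  ∂[1,6] = [6] − [1].
The resulting 6×9 matrix has rank 5, and its Smith normal form has invariant factors (1,1,1,1,1).

∂_2: C_2 → C_1 sends each 2-simplex [p,q,r] to [q,r] − [p,r] + [p,q]. For instance
  ∂[3,5,6] = [5,6] − [3,6] + [3,5],
  ∂[2,3,5] = [3,5] − [2,5] + [2,3].
This gives a 9×2 integer matrix of rank 2; reducing to Smith normal form yields diagonal entries (1,1).

Reading off H_k = ker ∂_k / im ∂_{k+1}:

  H_1: rank ker ∂_1 − rank ∂_2 = (9 − 5) − 2 = 2, and the invariant factors of ∂_2 are all 1, so H_1 = Z^2.

H_1 ≅ Z^2.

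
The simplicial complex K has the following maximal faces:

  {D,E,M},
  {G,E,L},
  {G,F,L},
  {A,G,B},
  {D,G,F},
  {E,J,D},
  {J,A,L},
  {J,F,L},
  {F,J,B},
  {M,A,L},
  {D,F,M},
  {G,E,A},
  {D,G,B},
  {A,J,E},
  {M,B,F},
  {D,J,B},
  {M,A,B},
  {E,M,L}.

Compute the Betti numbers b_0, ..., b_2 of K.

b_0 = 1, b_1 = 1, b_2 = 0.

Take the total order A < B < D < E < F < G < J < L < M on the vertex set. Then K (dimension 2) consists of the simplices:

  0-simplices (9): A, B, D, E, F, G, J, L, M
  1-simplices (27): AB, AE, AG, AJ, AL, AM, BD, BF, BG, BJ, BM, DE, DF, DG, DJ, DM, EG, EJ, EL, EM, FG, FJ, FL, FM, GL, JL, LM
  2-simplices (18): ABG, ABM, AEG, AEJ, AJL, ALM, BDG, BDJ, BFJ, BFM, DEJ, DEM, DFG, DFM, EGL, ELM, FGL, FJL

so the chain groups are C_0 ≅ Z^9, C_1 ≅ Z^27, C_2 ≅ Z^18.

∂_1: C_1 → C_0 maps an edge to its endpoints' difference, ∂[p,q] = q − p.
As a 9×27 matrix over Z this has rank 8, with invariant factors (1,1,1,1,1,1,1,1).

∂_2: C_2 → C_1 sends each 2-simplex [p,q,r] to [q,r] − [p,r] + [p,q]. For instance
  ∂AEG = EG − AG + AE,
  ∂BFM = FM − BM + BF.
The resulting 27×18 matrix has rank 18, and its Smith normal form has invariant factors (1,1,1,1,1,1,1,1,1,1,1,1,1,1,1,1,1,2).

Reading off H_k = ker ∂_k / im ∂_{k+1}:

  H_0: rank C_0 − rank ∂_1 = 9 − 8 = 1, and the invariant factors of ∂_1 are all 1, so H_0 = Z.
  H_1: rank ker ∂_1 − rank ∂_2 = (27 − 8) − 18 = 1, and ∂_2 has invariant factor 2 > 1, so H_1 = Z ⊕ Z_2.
  H_2: rank ker ∂_2 − rank ∂_3 = (18 − 18) − 0 = 0, and there is no ∂_3, so H_2 = 0.

Hence the Betti numbers are b_0 = 1, b_1 = 1, b_2 = 0.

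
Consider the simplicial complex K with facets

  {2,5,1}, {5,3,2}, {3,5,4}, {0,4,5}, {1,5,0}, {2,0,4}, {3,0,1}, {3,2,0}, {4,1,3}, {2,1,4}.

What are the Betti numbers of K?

b_0 = 1, b_1 = 0, b_2 = 0.

Fix the vertex order 0 < 1 < 2 < 3 < 4 < 5 and write every simplex with vertices in increasing order. Then dim K = 2 and the simplices of K are:

  0-simplices (6): [0], [1], [2], [3], [4], [5]
  1-simplices (15): [0,1], [0,2], [0,3], [0,4], [0,5], [1,2], [1,3], [1,4], [1,5], [2,3], [2,4], [2,5], [3,4], [3,5], [4,5]
  2-simplices (10): [0,1,3], [0,1,5], [0,2,3], [0,2,4], [0,4,5], [1,2,4], [1,2,5], [1,3,4], [2,3,5], [3,4,5]

Hence C_0 ≅ Z^6, C_1 ≅ Z^15, C_2 ≅ Z^10.

The boundary map ∂_1: C_1 → C_0 maps an edge to its endpoints' difference, ∂[p,q] = q − p.
The resulting 6×15 matrix has rank 5, and its Smith normal form has invariant factors (1,1,1,1,1).

Boundary ∂_2: C_2 → C_1 sends each 2-simplex [p,q,r] to [q,r] − [p,r] + [p,q]. For instance
  ∂[2,3,5] = [3,5] − [2,5] + [2,3],
  ∂[1,2,4] = [2,4] − [1,4] + [1,2].
The resulting 15×10 matrix has rank 10, and its Smith normal form has invariant factors (1,1,1,1,1,1,1,1,1,2).

Reading off H_k = ker ∂_k / im ∂_{k+1}:

  H_0: rank C_0 − rank ∂_1 = 6 − 5 = 1, and the invariant factors of ∂_1 are all 1, so H_0 = Z.
  H_1: rank ker ∂_1 − rank ∂_2 = (15 − 5) − 10 = 0, and ∂_2 has invariant factor 2 > 1, so H_1 = Z_2.
  H_2: rank ker ∂_2 − rank ∂_3 = (10 − 10) − 0 = 0, and there is no ∂_3, so H_2 = 0.

Hence the Betti numbers are b_0 = 1, b_1 = 0, b_2 = 0.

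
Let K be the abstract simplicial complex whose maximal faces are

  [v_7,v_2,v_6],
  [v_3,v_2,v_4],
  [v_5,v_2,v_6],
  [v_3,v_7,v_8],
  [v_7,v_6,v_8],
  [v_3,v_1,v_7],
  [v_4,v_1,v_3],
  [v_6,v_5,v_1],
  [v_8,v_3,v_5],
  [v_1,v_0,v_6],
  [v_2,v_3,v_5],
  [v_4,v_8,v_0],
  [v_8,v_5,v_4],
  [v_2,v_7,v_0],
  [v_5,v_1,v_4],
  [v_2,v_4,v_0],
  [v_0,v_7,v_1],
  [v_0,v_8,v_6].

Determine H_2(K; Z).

H_2 = 0.

K has 9 vertices, 27 edges, 18 triangles.
rank ∂_2 = 18, rank ∂_3 = 0 ⇒ b_2 = 18 − 18 − 0 = 0. So H_2 ≅ 0.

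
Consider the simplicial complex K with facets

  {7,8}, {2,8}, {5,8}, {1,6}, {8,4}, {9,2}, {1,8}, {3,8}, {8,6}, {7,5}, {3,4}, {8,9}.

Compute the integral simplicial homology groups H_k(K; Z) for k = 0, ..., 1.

Fix the vertex order 1 < 2 < 3 < 4 < 5 < 6 < 7 < 8 < 9 and write every simplex with vertices in increasing order. Then dim K = 1 and the simplices of K are:

  0-simplices (9): [1], [2], [3], [4], [5], [6], [7], [8], [9]
  1-simplices (12): [1,6], [1,8], [2,8], [2,9], [3,4], [3,8], [4,8], [5,7], [5,8], [6,8], [7,8], [8,9]

so the chain groups are C_0 ≅ Z^9, C_1 ≅ Z^12.

The boundary map ∂_1: C_1 → C_0 maps an edge to its endpoints' difference, ∂[p,q] = q − p. For instance
  ∂[5,8] = [8] − [5].
The resulting 9×12 matrix has rank 8, and its Smith normal form has invariant factors (1,1,1,1,1,1,1,1).

Reading off H_k = ker ∂_k / im ∂_{k+1}:

  H_0: rank C_0 − rank ∂_1 = 9 − 8 = 1, and the invariant factors of ∂_1 are all 1, so H_0 = Z.
  H_1: rank ker ∂_1 − rank ∂_2 = (12 − 8) − 0 = 4, and there is no ∂_2, so H_1 = Z^4.

H_0 ≅ Z,  H_1 ≅ Z^4.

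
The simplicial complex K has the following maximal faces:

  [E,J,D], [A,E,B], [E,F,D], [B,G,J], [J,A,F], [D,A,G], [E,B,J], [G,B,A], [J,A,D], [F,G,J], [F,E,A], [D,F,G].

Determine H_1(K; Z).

H_1 = Z/2.

K has 7 vertices, 18 edges, 12 triangles.
rank ∂_1 = 6, rank ∂_2 = 12 ⇒ b_1 = 18 − 6 − 12 = 0; ∂_2 has invariant factor(s) [2] giving torsion. So H_1 ≅ Z/2.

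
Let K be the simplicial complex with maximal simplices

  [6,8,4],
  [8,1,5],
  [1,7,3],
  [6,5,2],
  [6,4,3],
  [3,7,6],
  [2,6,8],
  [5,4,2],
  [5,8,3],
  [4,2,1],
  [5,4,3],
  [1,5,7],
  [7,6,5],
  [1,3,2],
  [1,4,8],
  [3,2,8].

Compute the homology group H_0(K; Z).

K has 8 vertices, 24 edges, 16 triangles.
rank ∂_0 = 0, rank ∂_1 = 7 ⇒ b_0 = 8 − 0 − 7 = 1; all invariant factors of ∂_1 are 1 so no torsion. So H_0 = Z.

H_0 ≅ Z.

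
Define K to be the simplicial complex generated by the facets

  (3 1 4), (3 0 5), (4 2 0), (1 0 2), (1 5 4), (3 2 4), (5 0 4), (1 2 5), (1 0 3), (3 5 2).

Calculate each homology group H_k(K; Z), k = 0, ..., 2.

K has 6 vertices, 15 edges, 10 triangles.
rank ∂_0 = 0, rank ∂_1 = 5 ⇒ b_0 = 6 − 0 − 5 = 1; all invariant factors of ∂_1 are 1 so no torsion. So H_0 = Z.
rank ∂_1 = 5, rank ∂_2 = 10 ⇒ b_1 = 15 − 5 − 10 = 0; ∂_2 has invariant factor(s) [2] giving torsion. So H_1 = Z/2.
rank ∂_2 = 10, rank ∂_3 = 0 ⇒ b_2 = 10 − 10 − 0 = 0. So H_2 = 0.

H_0 ≅ Z,  H_1 ≅ Z/2,  H_2 = 0.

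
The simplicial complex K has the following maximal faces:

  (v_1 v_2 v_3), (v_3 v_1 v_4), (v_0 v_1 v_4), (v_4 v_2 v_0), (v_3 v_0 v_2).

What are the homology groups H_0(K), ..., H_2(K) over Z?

H_0 ≅ Z,  H_1 ≅ Z,  H_2 = 0.

We work with the vertex ordering v_0 < v_1 < v_2 < v_3 < v_4. The simplices of K, each written with vertices in increasing order, are:

  0-simplices (5): [v_0], [v_1], [v_2], [v_3], [v_4]
  1-simplices (10): [v_0,v_1], [v_0,v_2], [v_0,v_3], [v_0,v_4], [v_1,v_2], [v_1,v_3], [v_1,v_4], [v_2,v_3], [v_2,v_4], [v_3,v_4]
  2-simplices (5): [v_0,v_1,v_4], [v_0,v_2,v_3], [v_0,v_2,v_4], [v_1,v_2,v_3], [v_1,v_3,v_4]

so the chain groups are C_0 ≅ Z^5, C_1 ≅ Z^10, C_2 ≅ Z^5.

Boundary ∂_1: C_1 → C_0 maps an edge to its endpoints' difference, ∂[p,q] = q − p. For instance
  ∂[v_2,v_3] = [v_3] − [v_2].
This gives a 5×10 integer matrix of rank 4; reducing to Smith normal form yields diagonal entries (1,1,1,1).

Boundary ∂_2: C_2 → C_1 acts by ∂[p,q,r] = [q,r] − [p,r] + [p,q]. For instance
  ∂[v_0,v_2,v_4] = [v_2,v_4] − [v_0,v_4] + [v_0,v_2],
  ∂[v_0,v_1,v_4] = [v_1,v_4] − [v_0,v_4] + [v_0,v_1].
This gives a 10×5 integer matrix of rank 5; reducing to Smith normal form yields diagonal entries (1,1,1,1,1).

Now H_k = ker ∂_k / im ∂_{k+1}, so:

  H_0: rank C_0 − rank ∂_1 = 5 − 4 = 1, and the invariant factors of ∂_1 are all 1, so H_0 ≅ Z.
  H_1: rank ker ∂_1 − rank ∂_2 = (10 − 4) − 5 = 1, and the invariant factors of ∂_2 are all 1, so H_1 ≅ Z.
  H_2: rank ker ∂_2 − rank ∂_3 = (5 − 5) − 0 = 0, and there is no ∂_3, so H_2 ≅ 0.

As a check, the Euler characteristic is 5 − 10 + 5 = 0, which agrees with 1 − 1 + 0 = 0.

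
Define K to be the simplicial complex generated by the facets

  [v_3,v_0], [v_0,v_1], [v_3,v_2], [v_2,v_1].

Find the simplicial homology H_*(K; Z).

Take the total order v_0 < v_1 < v_2 < v_3 on the vertex set. Then K (dimension 1) consists of the simplices:

  0-simplices (4): [v_0], [v_1], [v_2], [v_3]
  1-simplices (4): [v_0,v_1], [v_0,v_3], [v_1,v_2], [v_2,v_3]

Hence C_0 ≅ Z^4, C_1 ≅ Z^4.

The boundary map ∂_1: C_1 → C_0 maps an edge to its endpoints' difference, ∂[p,q] = q − p.
The resulting 4×4 matrix has rank 3, and its Smith normal form has invariant factors (1,1,1).

Reading off H_k = ker ∂_k / im ∂_{k+1}:

  H_0: rank C_0 − rank ∂_1 = 4 − 3 = 1, and the invariant factors of ∂_1 are all 1, so H_0 = Z.
  H_1: rank ker ∂_1 − rank ∂_2 = (4 − 3) − 0 = 1, and there is no ∂_2, so H_1 = Z.

H_0 = Z,  H_1 = Z.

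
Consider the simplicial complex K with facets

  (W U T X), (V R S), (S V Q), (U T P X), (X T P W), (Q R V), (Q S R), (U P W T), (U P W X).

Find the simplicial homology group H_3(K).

H_3 = Z.

Take the total order P < Q < R < S < T < U < V < W < X on the vertex set. Then K (dimension 3) consists of the simplices:

  0-simplices (9): P, Q, R, S, T, U, V, W, X
  1-simplices (16): PT, PU, PW, PX, QR, QS, QV, RS, RV, SV, TU, TW, TX, UW, UX, WX
  2-simplices (14): PTU, PTW, PTX, PUW, PUX, PWX, QRS, QRV, QSV, RSV, TUW, TUX, TWX, UWX
  3-simplices (5): PTUW, PTUX, PTWX, PUWX, TUWX

giving chain groups C_0 ≅ Z^9, C_1 ≅ Z^16, C_2 ≅ Z^14, C_3 ≅ Z^5.

The boundary map ∂_1: C_1 → C_0 sends each edge [p,q] (with p < q) to q − p.
The resulting 9×16 matrix has rank 7, and its Smith normal form has invariant factors (1,1,1,1,1,1,1).

∂_2: C_2 → C_1 maps a triangle to the signed sum of its edges. For instance
  ∂UWX = WX − UX + UW,
  ∂PTX = TX − PX + PT.
This gives a 16×14 integer matrix of rank 9; reducing to Smith normal form yields diagonal entries (1,1,1,1,1,1,1,1,1).

The boundary map ∂_3: C_3 → C_2 sends each 3-simplex σ to the alternating sum Σ_i (−1)^i (σ with its i-th vertex removed). For instance
  ∂PTWX = TWX − PWX + PTX − PTW,
  ∂TUWX = UWX − TWX + TUX − TUW.
This gives a 14×5 integer matrix of rank 4; reducing to Smith normal form yields diagonal entries (1,1,1,1).

Now H_k = ker ∂_k / im ∂_{k+1}, so:

  H_3: rank ker ∂_3 − rank ∂_4 = (5 − 4) − 0 = 1, and there is no ∂_4, so H_3 = Z.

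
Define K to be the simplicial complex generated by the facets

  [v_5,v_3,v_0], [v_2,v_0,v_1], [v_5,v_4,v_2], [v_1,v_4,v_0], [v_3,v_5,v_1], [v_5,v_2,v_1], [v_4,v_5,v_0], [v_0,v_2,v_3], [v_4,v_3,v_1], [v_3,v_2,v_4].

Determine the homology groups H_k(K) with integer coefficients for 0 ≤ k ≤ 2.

We work with the vertex ordering v_0 < v_1 < v_2 < v_3 < v_4 < v_5. The simplices of K, each written with vertices in increasing order, are:

  0-simplices (6): [v_0], [v_1], [v_2], [v_3], [v_4], [v_5]
  1-simplices (15): (15 of them)
  2-simplices (10): [v_0,v_1,v_2], [v_0,v_1,v_4], [v_0,v_2,v_3], [v_0,v_3,v_5], [v_0,v_4,v_5], [v_1,v_2,v_5], [v_1,v_3,v_4], [v_1,v_3,v_5], [v_2,v_3,v_4], [v_2,v_4,v_5]

Hence C_0 ≅ Z^6, C_1 ≅ Z^15, C_2 ≅ Z^10.

∂_1: C_1 → C_0 is given by ∂[p,q] = [q] − [p]. For instance
  ∂[v_1,v_3] = [v_3] − [v_1].
This gives a 6×15 integer matrix of rank 5; reducing to Smith normal form yields diagonal entries (1,1,1,1,1).

Boundary ∂_2: C_2 → C_1 acts by ∂[p,q,r] = [q,r] − [p,r] + [p,q]. For instance
  ∂[v_2,v_3,v_4] = [v_3,v_4] − [v_2,v_4] + [v_2,v_3],
  ∂[v_2,v_4,v_5] = [v_4,v_5] − [v_2,v_5] + [v_2,v_4].
The resulting 15×10 matrix has rank 10, and its Smith normal form has invariant factors (1,1,1,1,1,1,1,1,1,2).

Computing H_k = (kernel of ∂_k) / (image of ∂_{k+1}):

  H_0: rank C_0 − rank ∂_1 = 6 − 5 = 1, and the invariant factors of ∂_1 are all 1, so H_0 ≅ Z.
  H_1: rank ker ∂_1 − rank ∂_2 = (15 − 5) − 10 = 0, and ∂_2 has invariant factor 2 > 1, so H_1 ≅ Z/2Z.
  H_2: rank ker ∂_2 − rank ∂_3 = (10 − 10) − 0 = 0, and there is no ∂_3, so H_2 ≅ 0.

(K is a triangulation of the real projective plane RP^2.)

H_0 = Z,  H_1 = Z/2Z,  H_2 = 0.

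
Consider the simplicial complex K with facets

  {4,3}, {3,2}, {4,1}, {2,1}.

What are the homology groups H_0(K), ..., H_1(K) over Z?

H_0 = Z,  H_1 = Z.

Fix the vertex order 1 < 2 < 3 < 4 and write every simplex with vertices in increasing order. Then dim K = 1 and the simplices of K are:

  0-simplices (4): [1], [2], [3], [4]
  1-simplices (4): [1,2], [1,4], [2,3], [3,4]

Hence C_0 ≅ Z^4, C_1 ≅ Z^4.

Boundary ∂_1: C_1 → C_0 is given by ∂[p,q] = [q] − [p]. For instance
  ∂[3,4] = [4] − [3].
As a 4×4 matrix over Z this has rank 3, with invariant factors (1,1,1).

From H_k ≅ ker(∂_k) / im(∂_{k+1}) we obtain:

  H_0: rank C_0 − rank ∂_1 = 4 − 3 = 1, and the invariant factors of ∂_1 are all 1, so H_0 ≅ Z.
  H_1: rank ker ∂_1 − rank ∂_2 = (4 − 3) − 0 = 1, and there is no ∂_2, so H_1 ≅ Z.

As a check, the Euler characteristic is 4 − 4 = 0, which agrees with 1 − 1 = 0.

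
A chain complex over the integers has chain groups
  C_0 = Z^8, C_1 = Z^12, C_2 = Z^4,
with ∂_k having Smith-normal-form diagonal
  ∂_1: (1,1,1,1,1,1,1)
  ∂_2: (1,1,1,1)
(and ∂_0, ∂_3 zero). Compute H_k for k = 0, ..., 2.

H_0: b_0 = 8 − 0 − 7 = 1; torsion from ∂_1 factors > 1: none. So H_0 ≅ Z.
H_1: b_1 = 12 − 7 − 4 = 1; torsion from ∂_2 factors > 1: none. So H_1 ≅ Z.
H_2: b_2 = 4 − 4 − 0 = 0; torsion from ∂_3 factors > 1: none. So H_2 ≅ 0.

H_0 ≅ Z,  H_1 ≅ Z,  H_2 = 0.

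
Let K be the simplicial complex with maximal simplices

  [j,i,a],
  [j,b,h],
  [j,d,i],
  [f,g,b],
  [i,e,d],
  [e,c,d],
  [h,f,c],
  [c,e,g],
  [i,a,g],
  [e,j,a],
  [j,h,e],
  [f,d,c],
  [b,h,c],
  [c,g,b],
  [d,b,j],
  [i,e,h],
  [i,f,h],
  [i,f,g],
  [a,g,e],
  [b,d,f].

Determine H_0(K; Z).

Take the total order a < b < c < d < e < f < g < h < i < j on the vertex set. Then K (dimension 2) consists of the simplices:

  0-simplices (10): a, b, c, d, e, f, g, h, i, j
  1-simplices (30): ae, ag, ai, aj, bc, bd, bf, bg, bh, bj, cd, ce, cf, cg, ch, de, df, di, dj, eg, eh, ei, ej, fg, fh, fi, gi, hi, hj, ij
  2-simplices (20): aeg, aej, agi, aij, bcg, bch, bdf, bdj, bfg, bhj, cde, cdf, ceg, cfh, dei, dij, ehi, ehj, fgi, fhi

giving chain groups C_0 ≅ Z^10, C_1 ≅ Z^30, C_2 ≅ Z^20.

Boundary ∂_1: C_1 → C_0 sends each edge [p,q] (with p < q) to q − p. For instance
  ∂bc = c − b.
The 10×30 boundary matrix has rank 9 and Smith normal form diag(1,1,1,1,1,1,1,1,1).

∂_2: C_2 → C_1 maps a triangle to the signed sum of its edges. For instance
  ∂cfh = fh − ch + cf,
  ∂fhi = hi − fi + fh.
As a 30×20 matrix over Z this has rank 20, with invariant factors (1,1,1,1,1,1,1,1,1,1,1,1,1,1,1,1,1,1,1,2).

Computing H_k = (kernel of ∂_k) / (image of ∂_{k+1}):

  H_0: rank C_0 − rank ∂_1 = 10 − 9 = 1, and the invariant factors of ∂_1 are all 1, so H_0 = Z.

H_0 ≅ Z.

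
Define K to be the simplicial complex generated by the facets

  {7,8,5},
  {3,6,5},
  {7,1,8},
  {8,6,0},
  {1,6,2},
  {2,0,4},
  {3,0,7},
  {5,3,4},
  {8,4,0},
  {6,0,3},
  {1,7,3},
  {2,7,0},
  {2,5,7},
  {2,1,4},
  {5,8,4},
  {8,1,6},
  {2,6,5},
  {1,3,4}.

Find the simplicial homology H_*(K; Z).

Fix the vertex order 0 < 1 < 2 < 3 < 4 < 5 < 6 < 7 < 8 and write every simplex with vertices in increasing order. Then dim K = 2 and the simplices of K are:

  0-simplices (9): [0], [1], [2], [3], [4], [5], [6], [7], [8]
  1-simplices (27): (27 of them)
  2-simplices (18): [0,2,4], [0,2,7], [0,3,6], [0,3,7], [0,4,8], [0,6,8], [1,2,4], [1,2,6], [1,3,4], [1,3,7], [1,6,8], [1,7,8], [2,5,6], [2,5,7], [3,4,5], [3,5,6], [4,5,8], [5,7,8]

giving chain groups C_0 ≅ Z^9, C_1 ≅ Z^27, C_2 ≅ Z^18.

∂_1: C_1 → C_0 sends each edge [p,q] (with p < q) to q − p. For instance
  ∂[1,4] = [4] − [1].
This gives a 9×27 integer matrix of rank 8; reducing to Smith normal form yields diagonal entries (1,1,1,1,1,1,1,1).

The boundary map ∂_2: C_2 → C_1 acts by ∂[p,q,r] = [q,r] − [p,r] + [p,q]. For instance
  ∂[0,2,4] = [2,4] − [0,4] + [0,2],
  ∂[1,3,4] = [3,4] − [1,4] + [1,3].
The resulting 27×18 matrix has rank 17, and its Smith normal form has invariant factors (1,1,1,1,1,1,1,1,1,1,1,1,1,1,1,1,1).

Reading off H_k = ker ∂_k / im ∂_{k+1}:

  H_0: rank C_0 − rank ∂_1 = 9 − 8 = 1, and the invariant factors of ∂_1 are all 1, so H_0 = Z.
  H_1: rank ker ∂_1 − rank ∂_2 = (27 − 8) − 17 = 2, and the invariant factors of ∂_2 are all 1, so H_1 = Z^2.
  H_2: rank ker ∂_2 − rank ∂_3 = (18 − 17) − 0 = 1, and there is no ∂_3, so H_2 = Z.

H_0 = Z,  H_1 = Z^2,  H_2 = Z.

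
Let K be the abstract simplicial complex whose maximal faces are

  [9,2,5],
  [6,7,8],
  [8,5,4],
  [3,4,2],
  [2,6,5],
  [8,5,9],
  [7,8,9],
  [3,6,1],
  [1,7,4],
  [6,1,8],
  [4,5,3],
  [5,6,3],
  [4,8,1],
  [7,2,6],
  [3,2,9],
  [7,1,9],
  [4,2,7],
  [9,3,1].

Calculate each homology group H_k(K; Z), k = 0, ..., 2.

H_0 ≅ Z,  H_1 ≅ Z ⊕ Z/2,  H_2 = 0.

Take the total order 1 < 2 < 3 < 4 < 5 < 6 < 7 < 8 < 9 on the vertex set. Then K (dimension 2) consists of the simplices:

  0-simplices (9): [1], [2], [3], [4], [5], [6], [7], [8], [9]
  1-simplices (27): (27 of them)
  2-simplices (18): [1,3,6], [1,3,9], [1,4,7], [1,4,8], [1,6,8], [1,7,9], [2,3,4], [2,3,9], [2,4,7], [2,5,6], [2,5,9], [2,6,7], [3,4,5], [3,5,6], [4,5,8], [5,8,9], [6,7,8], [7,8,9]

giving chain groups C_0 ≅ Z^9, C_1 ≅ Z^27, C_2 ≅ Z^18.

The boundary map ∂_1: C_1 → C_0 sends each edge [p,q] (with p < q) to q − p. For instance
  ∂[2,9] = [9] − [2].
The 9×27 boundary matrix has rank 8 and Smith normal form diag(1,1,1,1,1,1,1,1).

∂_2: C_2 → C_1 acts by ∂[p,q,r] = [q,r] − [p,r] + [p,q]. For instance
  ∂[2,5,6] = [5,6] − [2,6] + [2,5],
  ∂[2,6,7] = [6,7] − [2,7] + [2,6].
The resulting 27×18 matrix has rank 18, and its Smith normal form has invariant factors (1,1,1,1,1,1,1,1,1,1,1,1,1,1,1,1,1,2).

Now H_k = ker ∂_k / im ∂_{k+1}, so:

  H_0: rank C_0 − rank ∂_1 = 9 − 8 = 1, and the invariant factors of ∂_1 are all 1, so H_0 = Z.
  H_1: rank ker ∂_1 − rank ∂_2 = (27 − 8) − 18 = 1, and ∂_2 has invariant factor 2 > 1, so H_1 = Z ⊕ Z/2.
  H_2: rank ker ∂_2 − rank ∂_3 = (18 − 18) − 0 = 0, and there is no ∂_3, so H_2 = 0.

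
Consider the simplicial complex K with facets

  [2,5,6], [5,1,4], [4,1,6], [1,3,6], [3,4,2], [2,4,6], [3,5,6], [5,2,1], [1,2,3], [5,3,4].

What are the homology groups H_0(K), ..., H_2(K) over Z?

We work with the vertex ordering 1 < 2 < 3 < 4 < 5 < 6. The simplices of K, each written with vertices in increasing order, are:

  0-simplices (6): [1], [2], [3], [4], [5], [6]
  1-simplices (15): [1,2], [1,3], [1,4], [1,5], [1,6], [2,3], [2,4], [2,5], [2,6], [3,4], [3,5], [3,6], [4,5], [4,6], [5,6]
  2-simplices (10): [1,2,3], [1,2,5], [1,3,6], [1,4,5], [1,4,6], [2,3,4], [2,4,6], [2,5,6], [3,4,5], [3,5,6]

Hence C_0 ≅ Z^6, C_1 ≅ Z^15, C_2 ≅ Z^10.

∂_1: C_1 → C_0 is given by ∂[p,q] = [q] − [p].
This gives a 6×15 integer matrix of rank 5; reducing to Smith normal form yields diagonal entries (1,1,1,1,1).

The boundary map ∂_2: C_2 → C_1 acts by ∂[p,q,r] = [q,r] − [p,r] + [p,q]. For instance
  ∂[2,5,6] = [5,6] − [2,6] + [2,5],
  ∂[3,4,5] = [4,5] − [3,5] + [3,4].
The resulting 15×10 matrix has rank 10, and its Smith normal form has invariant factors (1,1,1,1,1,1,1,1,1,2).

From H_k ≅ ker(∂_k) / im(∂_{k+1}) we obtain:

  H_0: rank C_0 − rank ∂_1 = 6 − 5 = 1, and the invariant factors of ∂_1 are all 1, so H_0 = Z.
  H_1: rank ker ∂_1 − rank ∂_2 = (15 − 5) − 10 = 0, and ∂_2 has invariant factor 2 > 1, so H_1 = Z/2.
  H_2: rank ker ∂_2 − rank ∂_3 = (10 − 10) − 0 = 0, and there is no ∂_3, so H_2 = 0.

H_0 ≅ Z,  H_1 ≅ Z/2,  H_2 = 0.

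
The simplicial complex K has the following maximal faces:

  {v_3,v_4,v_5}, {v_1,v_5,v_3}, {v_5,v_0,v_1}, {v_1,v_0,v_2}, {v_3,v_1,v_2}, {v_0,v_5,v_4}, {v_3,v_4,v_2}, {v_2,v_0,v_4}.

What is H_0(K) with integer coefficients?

Fix the vertex order v_0 < v_1 < v_2 < v_3 < v_4 < v_5 and write every simplex with vertices in increasing order. Then dim K = 2 and the simplices of K are:

  0-simplices (6): [v_0], [v_1], [v_2], [v_3], [v_4], [v_5]
  1-simplices (12): [v_0,v_1], [v_0,v_2], [v_0,v_4], [v_0,v_5], [v_1,v_2], [v_1,v_3], [v_1,v_5], [v_2,v_3], [v_2,v_4], [v_3,v_4], [v_3,v_5], [v_4,v_5]
  2-simplices (8): [v_0,v_1,v_2], [v_0,v_1,v_5], [v_0,v_2,v_4], [v_0,v_4,v_5], [v_1,v_2,v_3], [v_1,v_3,v_5], [v_2,v_3,v_4], [v_3,v_4,v_5]

so the chain groups are C_0 ≅ Z^6, C_1 ≅ Z^12, C_2 ≅ Z^8.

Boundary ∂_1: C_1 → C_0 is given by ∂[p,q] = [q] − [p]. For instance
  ∂[v_2,v_4] = [v_4] − [v_2].
The 6×12 boundary matrix has rank 5 and Smith normal form diag(1,1,1,1,1).

The boundary map ∂_2: C_2 → C_1 acts by ∂[p,q,r] = [q,r] − [p,r] + [p,q]. For instance
  ∂[v_0,v_1,v_2] = [v_1,v_2] − [v_0,v_2] + [v_0,v_1],
  ∂[v_3,v_4,v_5] = [v_4,v_5] − [v_3,v_5] + [v_3,v_4].
The resulting 12×8 matrix has rank 7, and its Smith normal form has invariant factors (1,1,1,1,1,1,1).

Computing H_k = (kernel of ∂_k) / (image of ∂_{k+1}):

  H_0: rank C_0 − rank ∂_1 = 6 − 5 = 1, and the invariant factors of ∂_1 are all 1, so H_0 ≅ Z.

(K is a triangulation of the 2-sphere S^2.)

H_0 = Z.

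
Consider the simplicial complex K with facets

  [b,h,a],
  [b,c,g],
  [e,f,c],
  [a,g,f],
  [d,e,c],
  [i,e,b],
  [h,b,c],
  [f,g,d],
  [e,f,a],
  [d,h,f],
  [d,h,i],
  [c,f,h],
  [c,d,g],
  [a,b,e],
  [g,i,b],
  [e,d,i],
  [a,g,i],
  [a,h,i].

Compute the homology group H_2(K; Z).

Fix the vertex order a < b < c < d < e < f < g < h < i and write every simplex with vertices in increasing order. Then dim K = 2 and the simplices of K are:

  0-simplices (9): a, b, c, d, e, f, g, h, i
  1-simplices (27): ab, ae, af, ag, ah, ai, bc, be, bg, bh, bi, cd, ce, cf, cg, ch, de, df, dg, dh, di, ef, ei, fg, fh, gi, hi
  2-simplices (18): abe, abh, aef, afg, agi, ahi, bcg, bch, bei, bgi, cde, cdg, cef, cfh, dei, dfg, dfh, dhi

so the chain groups are C_0 ≅ Z^9, C_1 ≅ Z^27, C_2 ≅ Z^18.

The boundary map ∂_1: C_1 → C_0 is given by ∂[p,q] = [q] − [p]. For instance
  ∂ce = e − c.
The resulting 9×27 matrix has rank 8, and its Smith normal form has invariant factors (1,1,1,1,1,1,1,1).

∂_2: C_2 → C_1 acts by ∂[p,q,r] = [q,r] − [p,r] + [p,q]. For instance
  ∂bch = ch − bh + bc,
  ∂dei = ei − di + de.
As a 27×18 matrix over Z this has rank 18, with invariant factors (1,1,1,1,1,1,1,1,1,1,1,1,1,1,1,1,1,2).

From H_k ≅ ker(∂_k) / im(∂_{k+1}) we obtain:

  H_2: rank ker ∂_2 − rank ∂_3 = (18 − 18) − 0 = 0, and there is no ∂_3, so H_2 ≅ 0.

H_2 ≅ 0.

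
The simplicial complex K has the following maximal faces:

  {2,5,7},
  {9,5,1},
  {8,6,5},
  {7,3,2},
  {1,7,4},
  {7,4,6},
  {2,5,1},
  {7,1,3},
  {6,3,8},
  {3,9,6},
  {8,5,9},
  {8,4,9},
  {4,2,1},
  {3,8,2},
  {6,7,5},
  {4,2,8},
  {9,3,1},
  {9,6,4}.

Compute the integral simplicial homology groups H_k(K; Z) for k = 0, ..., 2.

Fix the vertex order 1 < 2 < 3 < 4 < 5 < 6 < 7 < 8 < 9 and write every simplex with vertices in increasing order. Then dim K = 2 and the simplices of K are:

  0-simplices (9): [1], [2], [3], [4], [5], [6], [7], [8], [9]
  1-simplices (27): (27 of them)
  2-simplices (18): [1,2,4], [1,2,5], [1,3,7], [1,3,9], [1,4,7], [1,5,9], [2,3,7], [2,3,8], [2,4,8], [2,5,7], [3,6,8], [3,6,9], [4,6,7], [4,6,9], [4,8,9], [5,6,7], [5,6,8], [5,8,9]

Hence C_0 ≅ Z^9, C_1 ≅ Z^27, C_2 ≅ Z^18.

The boundary map ∂_1: C_1 → C_0 sends each edge [p,q] (with p < q) to q − p. For instance
  ∂[1,4] = [4] − [1].
The 9×27 boundary matrix has rank 8 and Smith normal form diag(1,1,1,1,1,1,1,1).

∂_2: C_2 → C_1 sends each 2-simplex [p,q,r] to [q,r] − [p,r] + [p,q]. For instance
  ∂[1,2,4] = [2,4] − [1,4] + [1,2],
  ∂[4,6,9] = [6,9] − [4,9] + [4,6].
The resulting 27×18 matrix has rank 18, and its Smith normal form has invariant factors (1,1,1,1,1,1,1,1,1,1,1,1,1,1,1,1,1,2).

From H_k ≅ ker(∂_k) / im(∂_{k+1}) we obtain:

  H_0: rank C_0 − rank ∂_1 = 9 − 8 = 1, and the invariant factors of ∂_1 are all 1, so H_0 = Z.
  H_1: rank ker ∂_1 − rank ∂_2 = (27 − 8) − 18 = 1, and ∂_2 has invariant factor 2 > 1, so H_1 = Z × Z/2.
  H_2: rank ker ∂_2 − rank ∂_3 = (18 − 18) − 0 = 0, and there is no ∂_3, so H_2 = 0.

As a check, the Euler characteristic is 9 − 27 + 18 = 0, which agrees with 1 − 1 + 0 = 0.

H_0 ≅ Z,  H_1 ≅ Z × Z/2,  H_2 = 0.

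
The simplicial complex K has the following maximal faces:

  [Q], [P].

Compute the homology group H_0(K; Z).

H_0 ≅ Z^2.

Take the total order P < Q on the vertex set. Then K (dimension 0) consists of the simplices:

  0-simplices (2): P, Q

Hence C_0 ≅ Z^2.

Reading off H_k = ker ∂_k / im ∂_{k+1}:

  H_0: rank C_0 − rank ∂_1 = 2 − 0 = 2, and there is no ∂_1, so H_0 ≅ Z^2.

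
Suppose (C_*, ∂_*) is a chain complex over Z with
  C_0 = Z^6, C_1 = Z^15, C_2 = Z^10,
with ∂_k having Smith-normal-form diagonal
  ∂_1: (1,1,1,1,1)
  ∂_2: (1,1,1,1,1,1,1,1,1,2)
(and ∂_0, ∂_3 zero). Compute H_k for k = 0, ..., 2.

H_0 ≅ Z,  H_1 ≅ Z/2,  H_2 = 0.

H_0: b_0 = 6 − 0 − 5 = 1; torsion from ∂_1 factors > 1: none. So H_0 ≅ Z.
H_1: b_1 = 15 − 5 − 10 = 0; torsion from ∂_2 factors > 1: [2]. So H_1 ≅ Z/2.
H_2: b_2 = 10 − 10 − 0 = 0; torsion from ∂_3 factors > 1: none. So H_2 ≅ 0.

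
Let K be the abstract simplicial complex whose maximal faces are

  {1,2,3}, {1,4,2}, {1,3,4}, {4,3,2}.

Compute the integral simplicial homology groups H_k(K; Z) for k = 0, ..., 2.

H_0 ≅ Z,  H_1 = 0,  H_2 ≅ Z.

Order the vertices as 1 < 2 < 3 < 4. Listing each simplex with vertices in this order, K has dimension 2 with simplices:

  0-simplices (4): [1], [2], [3], [4]
  1-simplices (6): [1,2], [1,3], [1,4], [2,3], [2,4], [3,4]
  2-simplices (4): [1,2,3], [1,2,4], [1,3,4], [2,3,4]

Hence C_0 ≅ Z^4, C_1 ≅ Z^6, C_2 ≅ Z^4.

∂_1: C_1 → C_0 maps an edge to its endpoints' difference, ∂[p,q] = q − p.
This gives a 4×6 integer matrix of rank 3; reducing to Smith normal form yields diagonal entries (1,1,1).

The boundary map ∂_2: C_2 → C_1 acts by ∂[p,q,r] = [q,r] − [p,r] + [p,q]. For instance
  ∂[2,3,4] = [3,4] − [2,4] + [2,3],
  ∂[1,3,4] = [3,4] − [1,4] + [1,3].
This gives a 6×4 integer matrix of rank 3; reducing to Smith normal form yields diagonal entries (1,1,1).

From H_k ≅ ker(∂_k) / im(∂_{k+1}) we obtain:

  H_0: rank C_0 − rank ∂_1 = 4 − 3 = 1, and the invariant factors of ∂_1 are all 1, so H_0 = Z.
  H_1: rank ker ∂_1 − rank ∂_2 = (6 − 3) − 3 = 0, and the invariant factors of ∂_2 are all 1, so H_1 = 0.
  H_2: rank ker ∂_2 − rank ∂_3 = (4 − 3) − 0 = 1, and there is no ∂_3, so H_2 = Z.

(K is a triangulation of the 2-sphere S^2.)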